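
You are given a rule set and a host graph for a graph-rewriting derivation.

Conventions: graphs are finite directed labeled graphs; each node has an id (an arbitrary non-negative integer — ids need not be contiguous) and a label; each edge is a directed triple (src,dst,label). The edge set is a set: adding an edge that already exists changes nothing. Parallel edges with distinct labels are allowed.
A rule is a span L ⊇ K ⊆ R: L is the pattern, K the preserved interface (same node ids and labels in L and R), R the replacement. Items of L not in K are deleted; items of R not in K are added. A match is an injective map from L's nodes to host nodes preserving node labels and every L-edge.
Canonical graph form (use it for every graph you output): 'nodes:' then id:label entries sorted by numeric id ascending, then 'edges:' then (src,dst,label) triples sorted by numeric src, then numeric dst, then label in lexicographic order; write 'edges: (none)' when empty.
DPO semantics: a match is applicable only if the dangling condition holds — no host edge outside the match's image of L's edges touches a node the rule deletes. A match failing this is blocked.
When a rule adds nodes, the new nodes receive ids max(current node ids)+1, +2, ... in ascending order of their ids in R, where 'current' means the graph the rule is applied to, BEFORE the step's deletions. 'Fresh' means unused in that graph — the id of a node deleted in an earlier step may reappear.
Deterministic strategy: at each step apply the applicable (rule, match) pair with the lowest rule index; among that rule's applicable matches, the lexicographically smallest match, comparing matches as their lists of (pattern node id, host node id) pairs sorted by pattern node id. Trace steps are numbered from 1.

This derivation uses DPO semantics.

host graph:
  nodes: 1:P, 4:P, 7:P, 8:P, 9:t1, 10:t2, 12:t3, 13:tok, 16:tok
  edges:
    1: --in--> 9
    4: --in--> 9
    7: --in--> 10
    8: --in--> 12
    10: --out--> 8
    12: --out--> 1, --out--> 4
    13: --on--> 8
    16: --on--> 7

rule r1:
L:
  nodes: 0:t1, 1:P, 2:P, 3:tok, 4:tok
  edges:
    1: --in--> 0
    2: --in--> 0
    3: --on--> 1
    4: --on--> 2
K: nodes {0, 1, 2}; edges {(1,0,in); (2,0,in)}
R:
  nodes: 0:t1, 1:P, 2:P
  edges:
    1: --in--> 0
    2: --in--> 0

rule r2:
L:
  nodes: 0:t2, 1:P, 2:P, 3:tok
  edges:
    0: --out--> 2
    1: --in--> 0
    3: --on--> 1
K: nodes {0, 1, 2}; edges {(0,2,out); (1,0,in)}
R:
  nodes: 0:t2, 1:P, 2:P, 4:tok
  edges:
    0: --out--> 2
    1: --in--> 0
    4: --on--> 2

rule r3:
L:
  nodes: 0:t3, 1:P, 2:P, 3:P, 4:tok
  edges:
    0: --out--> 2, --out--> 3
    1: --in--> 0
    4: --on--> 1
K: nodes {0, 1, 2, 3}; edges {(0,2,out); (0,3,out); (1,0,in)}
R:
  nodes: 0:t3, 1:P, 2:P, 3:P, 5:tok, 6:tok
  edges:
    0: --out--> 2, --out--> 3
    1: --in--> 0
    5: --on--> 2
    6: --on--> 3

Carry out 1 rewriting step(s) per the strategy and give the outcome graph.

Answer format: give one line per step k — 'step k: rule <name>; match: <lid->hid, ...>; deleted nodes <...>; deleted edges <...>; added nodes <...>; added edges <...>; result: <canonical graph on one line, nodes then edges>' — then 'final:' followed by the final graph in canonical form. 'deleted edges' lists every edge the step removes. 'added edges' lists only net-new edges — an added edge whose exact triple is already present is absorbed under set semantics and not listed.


step 1: rule r2; match: 0->10, 1->7, 2->8, 3->16; deleted nodes 16; deleted edges (16,7,on); added nodes 17; added edges (17,8,on); result: nodes: 1:P, 4:P, 7:P, 8:P, 9:t1, 10:t2, 12:t3, 13:tok, 17:tok edges: (1,9,in); (4,9,in); (7,10,in); (8,12,in); (10,8,out); (12,1,out); (12,4,out); (13,8,on); (17,8,on)
final:
nodes: 1:P, 4:P, 7:P, 8:P, 9:t1, 10:t2, 12:t3, 13:tok, 17:tok
edges: (1,9,in); (4,9,in); (7,10,in); (8,12,in); (10,8,out); (12,1,out); (12,4,out); (13,8,on); (17,8,on)


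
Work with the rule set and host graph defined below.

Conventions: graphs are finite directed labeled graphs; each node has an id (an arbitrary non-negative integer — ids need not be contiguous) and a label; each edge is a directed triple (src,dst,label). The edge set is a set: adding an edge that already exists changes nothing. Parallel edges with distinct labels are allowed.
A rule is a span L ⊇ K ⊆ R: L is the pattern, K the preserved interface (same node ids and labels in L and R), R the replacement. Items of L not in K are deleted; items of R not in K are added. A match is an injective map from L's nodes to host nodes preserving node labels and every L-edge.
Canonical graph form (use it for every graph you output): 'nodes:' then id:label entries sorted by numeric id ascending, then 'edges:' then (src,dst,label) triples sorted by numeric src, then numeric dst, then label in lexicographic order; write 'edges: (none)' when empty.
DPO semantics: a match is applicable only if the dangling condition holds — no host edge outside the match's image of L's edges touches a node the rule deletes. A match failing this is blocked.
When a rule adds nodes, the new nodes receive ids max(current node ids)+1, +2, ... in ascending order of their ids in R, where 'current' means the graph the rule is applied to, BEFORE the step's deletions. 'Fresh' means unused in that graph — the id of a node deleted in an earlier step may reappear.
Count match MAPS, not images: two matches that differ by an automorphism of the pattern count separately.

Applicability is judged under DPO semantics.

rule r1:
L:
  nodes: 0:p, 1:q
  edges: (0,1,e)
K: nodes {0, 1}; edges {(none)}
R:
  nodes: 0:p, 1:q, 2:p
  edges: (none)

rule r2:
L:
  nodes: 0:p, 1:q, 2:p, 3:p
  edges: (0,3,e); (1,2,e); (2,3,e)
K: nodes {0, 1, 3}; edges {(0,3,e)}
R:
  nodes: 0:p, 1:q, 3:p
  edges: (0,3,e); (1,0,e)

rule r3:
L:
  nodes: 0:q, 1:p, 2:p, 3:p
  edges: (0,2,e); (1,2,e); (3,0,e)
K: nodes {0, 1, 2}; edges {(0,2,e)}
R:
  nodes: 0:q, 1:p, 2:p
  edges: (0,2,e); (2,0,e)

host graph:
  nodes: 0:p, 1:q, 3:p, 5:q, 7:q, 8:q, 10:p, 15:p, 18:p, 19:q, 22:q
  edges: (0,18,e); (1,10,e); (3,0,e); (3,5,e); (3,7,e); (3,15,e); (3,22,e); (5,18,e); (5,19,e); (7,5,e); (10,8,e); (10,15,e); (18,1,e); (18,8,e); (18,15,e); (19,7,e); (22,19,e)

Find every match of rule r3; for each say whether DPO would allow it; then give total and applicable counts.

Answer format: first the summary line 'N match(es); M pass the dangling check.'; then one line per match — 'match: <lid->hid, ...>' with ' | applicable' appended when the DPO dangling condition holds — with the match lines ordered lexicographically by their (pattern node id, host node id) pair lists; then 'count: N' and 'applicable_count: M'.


1 match(es); 0 pass the dangling check.
match: 0->5, 1->0, 2->18, 3->3
count: 1
applicable_count: 0


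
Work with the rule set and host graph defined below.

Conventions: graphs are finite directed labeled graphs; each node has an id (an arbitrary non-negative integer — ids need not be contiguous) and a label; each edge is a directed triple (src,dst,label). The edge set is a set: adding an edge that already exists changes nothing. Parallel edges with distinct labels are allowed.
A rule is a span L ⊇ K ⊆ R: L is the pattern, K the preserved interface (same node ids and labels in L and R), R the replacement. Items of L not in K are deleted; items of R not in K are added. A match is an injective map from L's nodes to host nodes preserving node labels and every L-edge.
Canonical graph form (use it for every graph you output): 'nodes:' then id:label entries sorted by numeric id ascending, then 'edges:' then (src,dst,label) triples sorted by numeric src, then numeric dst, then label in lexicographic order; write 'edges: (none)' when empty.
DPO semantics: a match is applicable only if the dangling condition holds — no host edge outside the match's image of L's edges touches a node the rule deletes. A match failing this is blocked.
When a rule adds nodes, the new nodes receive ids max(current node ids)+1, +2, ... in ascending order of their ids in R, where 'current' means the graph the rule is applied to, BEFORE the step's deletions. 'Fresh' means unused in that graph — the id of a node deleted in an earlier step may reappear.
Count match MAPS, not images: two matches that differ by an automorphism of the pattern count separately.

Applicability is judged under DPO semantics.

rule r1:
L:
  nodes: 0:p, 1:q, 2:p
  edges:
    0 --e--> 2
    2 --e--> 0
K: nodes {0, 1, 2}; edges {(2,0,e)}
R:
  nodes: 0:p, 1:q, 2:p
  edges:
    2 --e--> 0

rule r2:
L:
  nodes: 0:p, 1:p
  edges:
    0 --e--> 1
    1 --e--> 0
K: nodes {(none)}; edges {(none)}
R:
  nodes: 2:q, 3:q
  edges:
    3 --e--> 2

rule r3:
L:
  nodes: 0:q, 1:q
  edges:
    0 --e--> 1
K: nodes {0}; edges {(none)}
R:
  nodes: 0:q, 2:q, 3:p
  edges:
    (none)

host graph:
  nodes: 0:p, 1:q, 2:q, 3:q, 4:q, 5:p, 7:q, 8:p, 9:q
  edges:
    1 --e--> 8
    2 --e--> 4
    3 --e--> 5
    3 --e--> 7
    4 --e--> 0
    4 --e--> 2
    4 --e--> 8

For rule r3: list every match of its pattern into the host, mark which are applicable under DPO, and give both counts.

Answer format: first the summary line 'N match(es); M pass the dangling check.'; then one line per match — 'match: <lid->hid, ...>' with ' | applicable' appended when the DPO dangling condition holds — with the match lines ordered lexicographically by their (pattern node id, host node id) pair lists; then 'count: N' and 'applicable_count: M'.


3 match(es); 1 pass the dangling check.
match: 0->2, 1->4
match: 0->3, 1->7 | applicable
match: 0->4, 1->2
count: 3
applicable_count: 1


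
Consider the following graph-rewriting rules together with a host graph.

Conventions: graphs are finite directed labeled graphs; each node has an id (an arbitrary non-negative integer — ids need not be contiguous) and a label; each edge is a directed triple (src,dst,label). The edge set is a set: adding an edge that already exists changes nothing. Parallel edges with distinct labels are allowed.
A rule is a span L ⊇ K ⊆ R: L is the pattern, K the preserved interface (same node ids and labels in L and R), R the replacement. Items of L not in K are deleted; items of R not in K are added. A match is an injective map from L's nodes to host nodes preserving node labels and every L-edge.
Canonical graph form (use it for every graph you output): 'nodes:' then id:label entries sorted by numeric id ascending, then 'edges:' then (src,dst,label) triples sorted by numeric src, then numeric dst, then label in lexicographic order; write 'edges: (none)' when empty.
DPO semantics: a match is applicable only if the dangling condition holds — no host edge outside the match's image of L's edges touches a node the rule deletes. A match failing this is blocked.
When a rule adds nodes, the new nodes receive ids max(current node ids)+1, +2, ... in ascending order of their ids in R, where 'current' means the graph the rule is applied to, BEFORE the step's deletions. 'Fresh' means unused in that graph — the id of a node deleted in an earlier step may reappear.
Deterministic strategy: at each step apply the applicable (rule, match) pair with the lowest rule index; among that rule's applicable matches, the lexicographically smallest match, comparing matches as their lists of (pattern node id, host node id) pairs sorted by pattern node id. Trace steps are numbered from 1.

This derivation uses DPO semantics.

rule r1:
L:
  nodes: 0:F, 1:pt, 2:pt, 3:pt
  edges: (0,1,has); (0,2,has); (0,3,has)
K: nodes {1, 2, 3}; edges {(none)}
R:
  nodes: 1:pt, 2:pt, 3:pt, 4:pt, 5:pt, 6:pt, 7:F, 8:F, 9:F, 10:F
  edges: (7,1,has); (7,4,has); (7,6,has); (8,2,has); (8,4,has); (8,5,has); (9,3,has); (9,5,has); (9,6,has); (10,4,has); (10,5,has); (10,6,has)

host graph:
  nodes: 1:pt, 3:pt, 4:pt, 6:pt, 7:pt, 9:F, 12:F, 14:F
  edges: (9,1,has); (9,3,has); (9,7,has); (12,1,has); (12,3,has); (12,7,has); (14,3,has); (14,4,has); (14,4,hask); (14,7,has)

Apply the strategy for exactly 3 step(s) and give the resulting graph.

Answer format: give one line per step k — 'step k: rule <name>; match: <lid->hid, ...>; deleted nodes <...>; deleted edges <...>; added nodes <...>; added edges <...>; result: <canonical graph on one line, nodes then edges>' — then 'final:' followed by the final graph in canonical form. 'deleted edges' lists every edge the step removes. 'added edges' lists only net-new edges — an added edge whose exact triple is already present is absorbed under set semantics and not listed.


step 1: rule r1; match: 0->9, 1->1, 2->3, 3->7; deleted nodes 9; deleted edges (9,1,has); (9,3,has); (9,7,has); added nodes 15, 16, 17, 18, 19, 20, 21; added edges (18,1,has); (18,15,has); (18,17,has); (19,3,has); (19,15,has); (19,16,has); (20,7,has); (20,16,has); (20,17,has); (21,15,has); (21,16,has); (21,17,has); result: nodes: 1:pt, 3:pt, 4:pt, 6:pt, 7:pt, 12:F, 14:F, 15:pt, 16:pt, 17:pt, 18:F, 19:F, 20:F, 21:F edges: (12,1,has); (12,3,has); (12,7,has); (14,3,has); (14,4,has); (14,4,hask); (14,7,has); (18,1,has); (18,15,has); (18,17,has); (19,3,has); (19,15,has); (19,16,has); (20,7,has); (20,16,has); (20,17,has); (21,15,has); (21,16,has); (21,17,has)
step 2: rule r1; match: 0->12, 1->1, 2->3, 3->7; deleted nodes 12; deleted edges (12,1,has); (12,3,has); (12,7,has); added nodes 22, 23, 24, 25, 26, 27, 28; added edges (25,1,has); (25,22,has); (25,24,has); (26,3,has); (26,22,has); (26,23,has); (27,7,has); (27,23,has); (27,24,has); (28,22,has); (28,23,has); (28,24,has); result: nodes: 1:pt, 3:pt, 4:pt, 6:pt, 7:pt, 14:F, 15:pt, 16:pt, 17:pt, 18:F, 19:F, 20:F, 21:F, 22:pt, 23:pt, 24:pt, 25:F, 26:F, 27:F, 28:F edges: (14,3,has); (14,4,has); (14,4,hask); (14,7,has); (18,1,has); (18,15,has); (18,17,has); (19,3,has); (19,15,has); (19,16,has); (20,7,has); (20,16,has); (20,17,has); (21,15,has); (21,16,has); (21,17,has); (25,1,has); (25,22,has); (25,24,has); (26,3,has); (26,22,has); (26,23,has); (27,7,has); (27,23,has); (27,24,has); (28,22,has); (28,23,has); (28,24,has)
step 3: rule r1; match: 0->18, 1->1, 2->15, 3->17; deleted nodes 18; deleted edges (18,1,has); (18,15,has); (18,17,has); added nodes 29, 30, 31, 32, 33, 34, 35; added edges (32,1,has); (32,29,has); (32,31,has); (33,15,has); (33,29,has); (33,30,has); (34,17,has); (34,30,has); (34,31,has); (35,29,has); (35,30,has); (35,31,has); result: nodes: 1:pt, 3:pt, 4:pt, 6:pt, 7:pt, 14:F, 15:pt, 16:pt, 17:pt, 19:F, 20:F, 21:F, 22:pt, 23:pt, 24:pt, 25:F, 26:F, 27:F, 28:F, 29:pt, 30:pt, 31:pt, 32:F, 33:F, 34:F, 35:F edges: (14,3,has); (14,4,has); (14,4,hask); (14,7,has); (19,3,has); (19,15,has); (19,16,has); (20,7,has); (20,16,has); (20,17,has); (21,15,has); (21,16,has); (21,17,has); (25,1,has); (25,22,has); (25,24,has); (26,3,has); (26,22,has); (26,23,has); (27,7,has); (27,23,has); (27,24,has); (28,22,has); (28,23,has); (28,24,has); (32,1,has); (32,29,has); (32,31,has); (33,15,has); (33,29,has); (33,30,has); (34,17,has); (34,30,has); (34,31,has); (35,29,has); (35,30,has); (35,31,has)
final:
nodes: 1:pt, 3:pt, 4:pt, 6:pt, 7:pt, 14:F, 15:pt, 16:pt, 17:pt, 19:F, 20:F, 21:F, 22:pt, 23:pt, 24:pt, 25:F, 26:F, 27:F, 28:F, 29:pt, 30:pt, 31:pt, 32:F, 33:F, 34:F, 35:F
edges: (14,3,has); (14,4,has); (14,4,hask); (14,7,has); (19,3,has); (19,15,has); (19,16,has); (20,7,has); (20,16,has); (20,17,has); (21,15,has); (21,16,has); (21,17,has); (25,1,has); (25,22,has); (25,24,has); (26,3,has); (26,22,has); (26,23,has); (27,7,has); (27,23,has); (27,24,has); (28,22,has); (28,23,has); (28,24,has); (32,1,has); (32,29,has); (32,31,has); (33,15,has); (33,29,has); (33,30,has); (34,17,has); (34,30,has); (34,31,has); (35,29,has); (35,30,has); (35,31,has)


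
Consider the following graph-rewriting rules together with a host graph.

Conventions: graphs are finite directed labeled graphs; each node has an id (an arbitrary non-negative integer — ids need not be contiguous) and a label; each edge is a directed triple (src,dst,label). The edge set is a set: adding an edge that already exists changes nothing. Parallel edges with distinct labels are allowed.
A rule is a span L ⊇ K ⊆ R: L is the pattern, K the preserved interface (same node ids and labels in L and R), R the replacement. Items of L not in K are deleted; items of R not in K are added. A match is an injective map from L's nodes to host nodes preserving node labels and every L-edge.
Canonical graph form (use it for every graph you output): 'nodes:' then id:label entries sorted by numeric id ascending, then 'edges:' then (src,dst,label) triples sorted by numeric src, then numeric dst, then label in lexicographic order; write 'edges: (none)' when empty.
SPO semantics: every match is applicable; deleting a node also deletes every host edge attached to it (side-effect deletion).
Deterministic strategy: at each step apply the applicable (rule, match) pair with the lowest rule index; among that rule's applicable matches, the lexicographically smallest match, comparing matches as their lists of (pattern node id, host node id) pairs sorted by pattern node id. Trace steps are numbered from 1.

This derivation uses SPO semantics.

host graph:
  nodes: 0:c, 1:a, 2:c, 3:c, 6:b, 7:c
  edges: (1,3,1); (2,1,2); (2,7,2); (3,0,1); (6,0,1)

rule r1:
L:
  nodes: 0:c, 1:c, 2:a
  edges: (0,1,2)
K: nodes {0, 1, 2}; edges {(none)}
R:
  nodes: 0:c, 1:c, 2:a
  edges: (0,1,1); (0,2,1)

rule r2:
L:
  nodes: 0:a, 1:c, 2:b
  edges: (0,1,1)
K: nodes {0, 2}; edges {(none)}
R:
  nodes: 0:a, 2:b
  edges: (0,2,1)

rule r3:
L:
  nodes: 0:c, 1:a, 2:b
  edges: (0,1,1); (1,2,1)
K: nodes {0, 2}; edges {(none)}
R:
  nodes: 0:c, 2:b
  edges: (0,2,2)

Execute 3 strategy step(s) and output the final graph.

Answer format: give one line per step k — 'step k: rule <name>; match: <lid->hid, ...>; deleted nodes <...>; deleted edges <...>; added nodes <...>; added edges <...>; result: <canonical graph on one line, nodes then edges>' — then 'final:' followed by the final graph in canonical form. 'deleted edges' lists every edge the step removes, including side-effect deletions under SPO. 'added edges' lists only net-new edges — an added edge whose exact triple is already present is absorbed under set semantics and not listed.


step 1: rule r1; match: 0->2, 1->7, 2->1; deleted nodes (none); deleted edges (2,7,2); added nodes (none); added edges (2,1,1); (2,7,1); result: nodes: 0:c, 1:a, 2:c, 3:c, 6:b, 7:c edges: (1,3,1); (2,1,1); (2,1,2); (2,7,1); (3,0,1); (6,0,1)
step 2: rule r2; match: 0->1, 1->3, 2->6; deleted nodes 3; deleted edges (1,3,1); (3,0,1); added nodes (none); added edges (1,6,1); result: nodes: 0:c, 1:a, 2:c, 6:b, 7:c edges: (1,6,1); (2,1,1); (2,1,2); (2,7,1); (6,0,1)
step 3: rule r3; match: 0->2, 1->1, 2->6; deleted nodes 1; deleted edges (1,6,1); (2,1,1); (2,1,2); added nodes (none); added edges (2,6,2); result: nodes: 0:c, 2:c, 6:b, 7:c edges: (2,6,2); (2,7,1); (6,0,1)
final:
nodes: 0:c, 2:c, 6:b, 7:c
edges: (2,6,2); (2,7,1); (6,0,1)


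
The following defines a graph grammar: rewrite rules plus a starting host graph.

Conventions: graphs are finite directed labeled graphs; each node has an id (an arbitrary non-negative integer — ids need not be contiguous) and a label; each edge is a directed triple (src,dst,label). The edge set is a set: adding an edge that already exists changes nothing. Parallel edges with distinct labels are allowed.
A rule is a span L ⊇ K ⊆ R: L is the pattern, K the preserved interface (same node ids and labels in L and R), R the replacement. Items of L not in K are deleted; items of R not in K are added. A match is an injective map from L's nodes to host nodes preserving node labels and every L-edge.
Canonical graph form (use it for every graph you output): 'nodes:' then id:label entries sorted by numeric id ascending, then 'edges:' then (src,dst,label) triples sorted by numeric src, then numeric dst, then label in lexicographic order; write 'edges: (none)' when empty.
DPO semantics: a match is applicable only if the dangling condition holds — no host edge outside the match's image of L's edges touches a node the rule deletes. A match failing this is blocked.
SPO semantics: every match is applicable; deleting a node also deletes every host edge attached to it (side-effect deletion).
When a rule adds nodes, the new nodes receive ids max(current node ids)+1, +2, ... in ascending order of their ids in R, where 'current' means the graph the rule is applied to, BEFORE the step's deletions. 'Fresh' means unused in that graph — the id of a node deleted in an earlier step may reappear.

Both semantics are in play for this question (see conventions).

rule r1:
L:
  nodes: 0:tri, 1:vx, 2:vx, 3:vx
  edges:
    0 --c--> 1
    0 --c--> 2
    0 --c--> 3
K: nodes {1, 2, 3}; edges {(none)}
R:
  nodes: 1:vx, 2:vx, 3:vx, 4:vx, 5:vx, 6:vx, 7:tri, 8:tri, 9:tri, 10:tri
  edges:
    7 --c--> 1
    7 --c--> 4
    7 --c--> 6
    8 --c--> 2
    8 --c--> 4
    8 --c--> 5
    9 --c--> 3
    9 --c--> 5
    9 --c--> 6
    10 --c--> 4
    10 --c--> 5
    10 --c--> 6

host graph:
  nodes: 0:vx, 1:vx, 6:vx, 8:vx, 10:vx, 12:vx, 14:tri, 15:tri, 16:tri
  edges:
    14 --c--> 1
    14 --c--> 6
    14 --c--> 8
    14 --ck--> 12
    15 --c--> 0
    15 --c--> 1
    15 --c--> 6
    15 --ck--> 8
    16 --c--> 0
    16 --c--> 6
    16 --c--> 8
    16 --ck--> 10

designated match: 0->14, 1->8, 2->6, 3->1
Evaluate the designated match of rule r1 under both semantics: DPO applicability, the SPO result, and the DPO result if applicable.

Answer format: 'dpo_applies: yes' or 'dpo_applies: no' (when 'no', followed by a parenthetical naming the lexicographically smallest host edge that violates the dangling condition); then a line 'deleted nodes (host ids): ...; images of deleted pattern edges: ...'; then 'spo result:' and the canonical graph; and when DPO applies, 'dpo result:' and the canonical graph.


dpo_applies: no
(the rule deletes node 14, which keeps host edge (14,12,ck) outside the match image — the dangling condition fails, DPO blocks; SPO proceeds and side-deletes such edges)
deleted nodes (host ids): 14; images of deleted pattern edges: (14,1,c); (14,6,c); (14,8,c)
spo result:
nodes: 0:vx, 1:vx, 6:vx, 8:vx, 10:vx, 12:vx, 15:tri, 16:tri, 17:vx, 18:vx, 19:vx, 20:tri, 21:tri, 22:tri, 23:tri
edges: (15,0,c); (15,1,c); (15,6,c); (15,8,ck); (16,0,c); (16,6,c); (16,8,c); (16,10,ck); (20,8,c); (20,17,c); (20,19,c); (21,6,c); (21,17,c); (21,18,c); (22,1,c); (22,18,c); (22,19,c); (23,17,c); (23,18,c); (23,19,c)


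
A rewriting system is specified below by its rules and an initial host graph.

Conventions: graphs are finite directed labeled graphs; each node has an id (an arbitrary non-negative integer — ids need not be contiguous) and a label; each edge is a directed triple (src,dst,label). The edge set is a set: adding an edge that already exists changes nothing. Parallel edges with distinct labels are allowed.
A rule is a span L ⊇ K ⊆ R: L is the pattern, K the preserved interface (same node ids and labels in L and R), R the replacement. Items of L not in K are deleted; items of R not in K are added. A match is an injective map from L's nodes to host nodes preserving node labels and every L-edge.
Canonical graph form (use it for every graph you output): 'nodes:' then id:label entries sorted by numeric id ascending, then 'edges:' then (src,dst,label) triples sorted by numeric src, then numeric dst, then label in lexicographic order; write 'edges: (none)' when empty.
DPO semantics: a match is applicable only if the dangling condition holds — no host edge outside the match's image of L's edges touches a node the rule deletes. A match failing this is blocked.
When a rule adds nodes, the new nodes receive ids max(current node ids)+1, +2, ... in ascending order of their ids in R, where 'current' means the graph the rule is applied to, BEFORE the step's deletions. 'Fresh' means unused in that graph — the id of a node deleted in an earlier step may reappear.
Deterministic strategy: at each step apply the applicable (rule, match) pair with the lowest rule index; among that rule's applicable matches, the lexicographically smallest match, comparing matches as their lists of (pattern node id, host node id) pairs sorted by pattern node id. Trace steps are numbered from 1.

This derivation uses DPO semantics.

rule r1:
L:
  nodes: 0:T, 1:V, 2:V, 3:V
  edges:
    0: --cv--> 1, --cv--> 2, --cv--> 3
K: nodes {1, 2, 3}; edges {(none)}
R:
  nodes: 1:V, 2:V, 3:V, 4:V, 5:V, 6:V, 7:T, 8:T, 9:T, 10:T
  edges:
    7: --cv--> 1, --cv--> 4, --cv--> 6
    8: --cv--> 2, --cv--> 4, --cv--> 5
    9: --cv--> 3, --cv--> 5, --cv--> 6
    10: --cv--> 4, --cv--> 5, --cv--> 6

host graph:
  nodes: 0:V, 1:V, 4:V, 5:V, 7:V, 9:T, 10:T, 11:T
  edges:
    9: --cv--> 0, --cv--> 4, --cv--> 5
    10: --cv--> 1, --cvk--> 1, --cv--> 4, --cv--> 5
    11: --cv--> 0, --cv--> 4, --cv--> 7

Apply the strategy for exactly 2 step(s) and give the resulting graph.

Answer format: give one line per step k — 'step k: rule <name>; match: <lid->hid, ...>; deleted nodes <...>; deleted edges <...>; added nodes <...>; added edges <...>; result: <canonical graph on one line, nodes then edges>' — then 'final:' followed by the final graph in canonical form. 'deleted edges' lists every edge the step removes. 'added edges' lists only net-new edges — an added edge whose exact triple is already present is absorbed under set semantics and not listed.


step 1: rule r1; match: 0->9, 1->0, 2->4, 3->5; deleted nodes 9; deleted edges (9,0,cv); (9,4,cv); (9,5,cv); added nodes 12, 13, 14, 15, 16, 17, 18; added edges (15,0,cv); (15,12,cv); (15,14,cv); (16,4,cv); (16,12,cv); (16,13,cv); (17,5,cv); (17,13,cv); (17,14,cv); (18,12,cv); (18,13,cv); (18,14,cv); result: nodes: 0:V, 1:V, 4:V, 5:V, 7:V, 10:T, 11:T, 12:V, 13:V, 14:V, 15:T, 16:T, 17:T, 18:T edges: (10,1,cv); (10,1,cvk); (10,4,cv); (10,5,cv); (11,0,cv); (11,4,cv); (11,7,cv); (15,0,cv); (15,12,cv); (15,14,cv); (16,4,cv); (16,12,cv); (16,13,cv); (17,5,cv); (17,13,cv); (17,14,cv); (18,12,cv); (18,13,cv); (18,14,cv)
step 2: rule r1; match: 0->11, 1->0, 2->4, 3->7; deleted nodes 11; deleted edges (11,0,cv); (11,4,cv); (11,7,cv); added nodes 19, 20, 21, 22, 23, 24, 25; added edges (22,0,cv); (22,19,cv); (22,21,cv); (23,4,cv); (23,19,cv); (23,20,cv); (24,7,cv); (24,20,cv); (24,21,cv); (25,19,cv); (25,20,cv); (25,21,cv); result: nodes: 0:V, 1:V, 4:V, 5:V, 7:V, 10:T, 12:V, 13:V, 14:V, 15:T, 16:T, 17:T, 18:T, 19:V, 20:V, 21:V, 22:T, 23:T, 24:T, 25:T edges: (10,1,cv); (10,1,cvk); (10,4,cv); (10,5,cv); (15,0,cv); (15,12,cv); (15,14,cv); (16,4,cv); (16,12,cv); (16,13,cv); (17,5,cv); (17,13,cv); (17,14,cv); (18,12,cv); (18,13,cv); (18,14,cv); (22,0,cv); (22,19,cv); (22,21,cv); (23,4,cv); (23,19,cv); (23,20,cv); (24,7,cv); (24,20,cv); (24,21,cv); (25,19,cv); (25,20,cv); (25,21,cv)
final:
nodes: 0:V, 1:V, 4:V, 5:V, 7:V, 10:T, 12:V, 13:V, 14:V, 15:T, 16:T, 17:T, 18:T, 19:V, 20:V, 21:V, 22:T, 23:T, 24:T, 25:T
edges: (10,1,cv); (10,1,cvk); (10,4,cv); (10,5,cv); (15,0,cv); (15,12,cv); (15,14,cv); (16,4,cv); (16,12,cv); (16,13,cv); (17,5,cv); (17,13,cv); (17,14,cv); (18,12,cv); (18,13,cv); (18,14,cv); (22,0,cv); (22,19,cv); (22,21,cv); (23,4,cv); (23,19,cv); (23,20,cv); (24,7,cv); (24,20,cv); (24,21,cv); (25,19,cv); (25,20,cv); (25,21,cv)


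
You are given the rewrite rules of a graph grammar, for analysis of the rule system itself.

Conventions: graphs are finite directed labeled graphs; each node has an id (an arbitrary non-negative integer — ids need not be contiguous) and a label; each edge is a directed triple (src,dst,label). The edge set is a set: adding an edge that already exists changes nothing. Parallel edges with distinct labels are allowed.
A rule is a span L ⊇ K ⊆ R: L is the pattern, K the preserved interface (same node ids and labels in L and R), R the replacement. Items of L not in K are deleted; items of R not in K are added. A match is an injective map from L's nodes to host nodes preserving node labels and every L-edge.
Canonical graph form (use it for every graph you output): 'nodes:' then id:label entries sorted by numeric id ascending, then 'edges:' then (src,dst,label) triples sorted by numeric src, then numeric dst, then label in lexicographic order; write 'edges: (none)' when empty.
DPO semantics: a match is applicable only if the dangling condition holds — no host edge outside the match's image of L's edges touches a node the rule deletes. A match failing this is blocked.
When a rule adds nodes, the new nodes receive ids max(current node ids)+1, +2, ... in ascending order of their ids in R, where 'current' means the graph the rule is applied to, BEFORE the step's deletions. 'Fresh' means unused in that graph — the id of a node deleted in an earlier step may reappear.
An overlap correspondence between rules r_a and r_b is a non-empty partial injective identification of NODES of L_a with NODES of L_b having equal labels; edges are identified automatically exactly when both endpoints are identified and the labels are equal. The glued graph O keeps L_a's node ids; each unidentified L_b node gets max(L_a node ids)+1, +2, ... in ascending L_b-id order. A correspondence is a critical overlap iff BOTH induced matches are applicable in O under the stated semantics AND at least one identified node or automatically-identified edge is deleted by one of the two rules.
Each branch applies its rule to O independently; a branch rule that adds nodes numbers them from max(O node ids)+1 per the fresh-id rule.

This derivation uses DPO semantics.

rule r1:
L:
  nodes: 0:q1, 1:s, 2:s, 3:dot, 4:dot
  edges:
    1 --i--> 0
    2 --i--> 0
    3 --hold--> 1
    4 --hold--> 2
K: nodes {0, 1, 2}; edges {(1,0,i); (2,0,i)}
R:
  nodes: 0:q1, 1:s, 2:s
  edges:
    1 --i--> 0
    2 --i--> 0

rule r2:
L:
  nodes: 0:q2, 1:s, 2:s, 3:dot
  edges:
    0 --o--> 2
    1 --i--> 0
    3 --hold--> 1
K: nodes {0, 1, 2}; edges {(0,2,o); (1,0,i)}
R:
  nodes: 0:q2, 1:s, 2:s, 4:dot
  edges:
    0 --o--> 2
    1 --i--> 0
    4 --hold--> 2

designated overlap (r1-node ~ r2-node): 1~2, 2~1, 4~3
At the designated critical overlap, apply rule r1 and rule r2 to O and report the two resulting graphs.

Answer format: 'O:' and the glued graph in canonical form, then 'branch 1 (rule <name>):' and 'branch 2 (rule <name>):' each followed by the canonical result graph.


O:
nodes: 0:q1, 1:s, 2:s, 3:dot, 4:dot, 5:q2
edges: (1,0,i); (2,0,i); (2,5,i); (3,1,hold); (4,2,hold); (5,1,o)
branch 1 (rule r1):
nodes: 0:q1, 1:s, 2:s, 5:q2
edges: (1,0,i); (2,0,i); (2,5,i); (5,1,o)
branch 2 (rule r2):
nodes: 0:q1, 1:s, 2:s, 3:dot, 5:q2, 6:dot
edges: (1,0,i); (2,0,i); (2,5,i); (3,1,hold); (5,1,o); (6,1,hold)


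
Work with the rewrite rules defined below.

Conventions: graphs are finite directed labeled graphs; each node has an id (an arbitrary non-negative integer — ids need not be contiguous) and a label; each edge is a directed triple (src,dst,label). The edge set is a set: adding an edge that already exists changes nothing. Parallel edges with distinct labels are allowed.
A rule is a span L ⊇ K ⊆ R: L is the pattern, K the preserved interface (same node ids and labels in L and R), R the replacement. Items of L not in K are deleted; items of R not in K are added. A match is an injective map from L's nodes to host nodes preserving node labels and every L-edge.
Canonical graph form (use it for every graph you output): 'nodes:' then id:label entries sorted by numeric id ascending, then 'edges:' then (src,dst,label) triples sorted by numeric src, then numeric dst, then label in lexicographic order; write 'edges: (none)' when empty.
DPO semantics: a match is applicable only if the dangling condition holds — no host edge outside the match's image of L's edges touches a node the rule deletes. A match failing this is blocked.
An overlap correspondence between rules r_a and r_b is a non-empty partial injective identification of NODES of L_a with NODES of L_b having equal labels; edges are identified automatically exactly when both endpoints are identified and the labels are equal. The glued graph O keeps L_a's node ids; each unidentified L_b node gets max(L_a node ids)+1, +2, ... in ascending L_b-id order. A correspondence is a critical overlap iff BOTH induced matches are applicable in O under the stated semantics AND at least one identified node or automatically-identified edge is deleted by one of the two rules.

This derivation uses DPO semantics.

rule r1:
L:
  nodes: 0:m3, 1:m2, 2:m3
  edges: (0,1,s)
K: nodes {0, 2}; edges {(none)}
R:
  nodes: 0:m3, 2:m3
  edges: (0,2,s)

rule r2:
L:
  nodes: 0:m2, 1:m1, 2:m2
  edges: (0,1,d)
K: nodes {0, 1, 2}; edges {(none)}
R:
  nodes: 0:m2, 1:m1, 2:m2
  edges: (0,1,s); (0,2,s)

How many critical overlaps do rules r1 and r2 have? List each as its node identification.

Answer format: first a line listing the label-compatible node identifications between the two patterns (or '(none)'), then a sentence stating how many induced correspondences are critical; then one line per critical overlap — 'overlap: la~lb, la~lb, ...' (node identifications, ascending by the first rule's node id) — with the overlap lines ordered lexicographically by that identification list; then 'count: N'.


label-compatible node identifications between L(r1) and L(r2): 1~0, 1~2
1 of the induced correspondences is a critical overlap of r1 and r2.
overlap: 1~2
count: 1


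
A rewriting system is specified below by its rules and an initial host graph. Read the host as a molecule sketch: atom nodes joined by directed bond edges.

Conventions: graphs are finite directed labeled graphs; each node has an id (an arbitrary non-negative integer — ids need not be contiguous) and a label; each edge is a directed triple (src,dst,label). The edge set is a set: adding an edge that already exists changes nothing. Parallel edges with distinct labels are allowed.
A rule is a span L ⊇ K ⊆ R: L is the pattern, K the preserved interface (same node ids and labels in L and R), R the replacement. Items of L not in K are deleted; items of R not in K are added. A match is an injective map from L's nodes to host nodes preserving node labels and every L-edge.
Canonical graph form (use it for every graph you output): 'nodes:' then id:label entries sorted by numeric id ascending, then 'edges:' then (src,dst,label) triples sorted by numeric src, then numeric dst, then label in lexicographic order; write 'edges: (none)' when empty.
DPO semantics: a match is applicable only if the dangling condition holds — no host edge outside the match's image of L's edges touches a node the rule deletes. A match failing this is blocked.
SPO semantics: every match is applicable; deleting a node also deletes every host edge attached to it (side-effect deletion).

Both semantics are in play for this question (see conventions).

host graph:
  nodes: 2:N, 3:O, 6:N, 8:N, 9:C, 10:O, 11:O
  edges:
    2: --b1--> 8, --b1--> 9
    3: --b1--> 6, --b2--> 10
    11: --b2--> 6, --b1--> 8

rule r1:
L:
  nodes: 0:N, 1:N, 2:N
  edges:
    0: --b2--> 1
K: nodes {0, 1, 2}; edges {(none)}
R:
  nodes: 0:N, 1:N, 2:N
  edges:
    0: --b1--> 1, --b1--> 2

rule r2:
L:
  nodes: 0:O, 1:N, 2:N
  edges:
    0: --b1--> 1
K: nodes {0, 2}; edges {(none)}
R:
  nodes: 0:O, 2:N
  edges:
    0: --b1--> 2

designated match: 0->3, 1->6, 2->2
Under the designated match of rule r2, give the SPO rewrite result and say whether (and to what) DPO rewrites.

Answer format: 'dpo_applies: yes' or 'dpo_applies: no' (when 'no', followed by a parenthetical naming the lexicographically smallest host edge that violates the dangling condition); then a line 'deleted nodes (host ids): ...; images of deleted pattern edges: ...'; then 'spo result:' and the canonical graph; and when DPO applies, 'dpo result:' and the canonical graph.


dpo_applies: no
(the rule deletes node 6, which keeps host edge (11,6,b2) outside the match image — the dangling condition fails, DPO blocks; SPO proceeds and side-deletes such edges)
deleted nodes (host ids): 6; images of deleted pattern edges: (3,6,b1)
spo result:
nodes: 2:N, 3:O, 8:N, 9:C, 10:O, 11:O
edges: (2,8,b1); (2,9,b1); (3,2,b1); (3,10,b2); (11,8,b1)


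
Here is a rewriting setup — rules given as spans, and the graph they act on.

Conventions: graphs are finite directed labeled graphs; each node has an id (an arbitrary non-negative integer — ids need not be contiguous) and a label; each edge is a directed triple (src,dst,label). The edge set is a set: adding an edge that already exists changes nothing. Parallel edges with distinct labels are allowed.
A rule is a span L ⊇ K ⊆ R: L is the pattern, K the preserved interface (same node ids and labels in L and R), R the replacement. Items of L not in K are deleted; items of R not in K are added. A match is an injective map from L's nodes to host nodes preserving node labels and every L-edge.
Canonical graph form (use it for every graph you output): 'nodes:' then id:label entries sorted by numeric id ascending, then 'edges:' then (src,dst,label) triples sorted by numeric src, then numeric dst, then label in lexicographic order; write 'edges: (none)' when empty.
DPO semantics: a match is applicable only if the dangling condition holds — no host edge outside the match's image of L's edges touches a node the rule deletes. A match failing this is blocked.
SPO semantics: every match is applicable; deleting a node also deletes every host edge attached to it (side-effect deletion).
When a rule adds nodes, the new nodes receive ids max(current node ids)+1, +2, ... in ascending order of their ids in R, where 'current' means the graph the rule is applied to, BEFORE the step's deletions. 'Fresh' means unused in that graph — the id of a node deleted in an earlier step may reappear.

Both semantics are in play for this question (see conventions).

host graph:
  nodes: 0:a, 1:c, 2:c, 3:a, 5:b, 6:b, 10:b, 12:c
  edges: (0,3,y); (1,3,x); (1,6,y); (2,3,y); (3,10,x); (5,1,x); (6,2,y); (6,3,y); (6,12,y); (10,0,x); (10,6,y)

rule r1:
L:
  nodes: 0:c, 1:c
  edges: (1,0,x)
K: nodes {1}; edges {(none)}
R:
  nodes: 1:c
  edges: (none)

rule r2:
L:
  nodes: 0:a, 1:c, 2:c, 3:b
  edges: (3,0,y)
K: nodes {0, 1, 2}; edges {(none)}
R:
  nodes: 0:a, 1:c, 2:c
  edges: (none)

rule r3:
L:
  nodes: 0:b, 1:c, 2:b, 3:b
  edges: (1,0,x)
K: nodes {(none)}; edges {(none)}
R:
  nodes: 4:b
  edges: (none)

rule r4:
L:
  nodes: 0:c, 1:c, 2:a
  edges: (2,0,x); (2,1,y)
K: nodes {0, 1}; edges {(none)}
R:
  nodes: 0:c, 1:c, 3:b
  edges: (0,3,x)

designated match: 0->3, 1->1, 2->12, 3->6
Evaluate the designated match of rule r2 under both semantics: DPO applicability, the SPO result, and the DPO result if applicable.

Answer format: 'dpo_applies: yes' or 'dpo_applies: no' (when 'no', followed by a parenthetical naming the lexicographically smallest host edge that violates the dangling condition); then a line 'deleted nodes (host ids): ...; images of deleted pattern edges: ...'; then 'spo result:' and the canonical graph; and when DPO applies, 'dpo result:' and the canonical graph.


dpo_applies: no
(the rule deletes node 6, which keeps host edge (1,6,y) outside the match image — the dangling condition fails, DPO blocks; SPO proceeds and side-deletes such edges)
deleted nodes (host ids): 6; images of deleted pattern edges: (6,3,y)
spo result:
nodes: 0:a, 1:c, 2:c, 3:a, 5:b, 10:b, 12:c
edges: (0,3,y); (1,3,x); (2,3,y); (3,10,x); (5,1,x); (10,0,x)


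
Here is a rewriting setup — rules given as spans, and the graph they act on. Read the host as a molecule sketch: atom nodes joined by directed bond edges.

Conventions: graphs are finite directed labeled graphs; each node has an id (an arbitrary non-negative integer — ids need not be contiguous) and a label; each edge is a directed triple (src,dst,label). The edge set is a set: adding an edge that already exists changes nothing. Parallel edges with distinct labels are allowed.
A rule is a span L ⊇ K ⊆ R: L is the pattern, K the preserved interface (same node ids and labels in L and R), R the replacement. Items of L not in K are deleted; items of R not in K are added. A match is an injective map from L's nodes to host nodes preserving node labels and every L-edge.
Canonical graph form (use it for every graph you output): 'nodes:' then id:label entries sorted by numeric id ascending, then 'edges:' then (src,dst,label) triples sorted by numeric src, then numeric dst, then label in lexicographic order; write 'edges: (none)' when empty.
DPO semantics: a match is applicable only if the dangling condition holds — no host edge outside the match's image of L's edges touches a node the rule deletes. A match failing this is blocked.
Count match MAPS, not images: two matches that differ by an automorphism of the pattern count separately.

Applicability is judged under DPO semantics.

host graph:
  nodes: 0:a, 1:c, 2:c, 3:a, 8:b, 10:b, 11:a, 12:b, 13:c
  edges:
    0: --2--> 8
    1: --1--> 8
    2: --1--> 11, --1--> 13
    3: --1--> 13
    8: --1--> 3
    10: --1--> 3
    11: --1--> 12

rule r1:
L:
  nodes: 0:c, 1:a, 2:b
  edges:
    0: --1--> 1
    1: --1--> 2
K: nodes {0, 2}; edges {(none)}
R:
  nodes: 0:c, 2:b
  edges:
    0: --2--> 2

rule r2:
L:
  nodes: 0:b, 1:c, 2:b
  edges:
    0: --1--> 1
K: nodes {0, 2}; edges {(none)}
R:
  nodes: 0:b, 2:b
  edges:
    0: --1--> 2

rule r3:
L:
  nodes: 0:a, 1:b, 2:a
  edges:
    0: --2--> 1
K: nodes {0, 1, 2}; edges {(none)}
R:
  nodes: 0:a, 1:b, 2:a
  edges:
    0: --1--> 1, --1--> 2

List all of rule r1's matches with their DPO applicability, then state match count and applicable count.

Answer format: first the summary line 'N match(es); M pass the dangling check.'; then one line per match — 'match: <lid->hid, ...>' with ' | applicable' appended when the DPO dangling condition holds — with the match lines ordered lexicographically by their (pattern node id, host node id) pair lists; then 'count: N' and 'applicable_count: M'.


1 match(es); 1 pass the dangling check.
match: 0->2, 1->11, 2->12 | applicable
count: 1
applicable_count: 1
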